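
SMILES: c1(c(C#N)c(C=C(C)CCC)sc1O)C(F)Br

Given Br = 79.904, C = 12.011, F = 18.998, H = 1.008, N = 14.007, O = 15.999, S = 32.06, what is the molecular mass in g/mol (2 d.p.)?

318.20

Molecular formula: C12H13BrFNOS.
M = 1×79.904 + 12×12.011 + 1×18.998 + 13×1.008 + 1×14.007 + 1×15.999 + 1×32.06 = 318.20 g/mol.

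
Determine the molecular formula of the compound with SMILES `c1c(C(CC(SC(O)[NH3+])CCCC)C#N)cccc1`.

C15H23N2OS+

Heavy atoms from the SMILES: 15 C, 2 N, 1 O, 1 S.
Implicit hydrogens by atom environment:
  5 × C (aromatic): 1 H each → 5
  4 × C: 2 H each → 8
  3 × C: 1 H each → 3
  1 × C: 3 H
  1 × C (aromatic): no H
  1 × C: no H
  1 × N (charge +1): 3 H
  1 × N: no H
  1 × O: 1 H
  1 × S: no H
  Total hydrogens = 23.
Net charge +1.
Molecular formula: C15H23N2OS+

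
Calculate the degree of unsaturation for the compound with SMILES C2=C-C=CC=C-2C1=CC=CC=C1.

Molecular formula from the SMILES: C12H10.
DoU = (2C + 2 + N − H − X)/2 = (2·12 + 2 + 0 − 10 − 0)/2 = 16/2 = 8.
(Structurally: 2 ring(s) + 6 π bond(s) = 8.)

8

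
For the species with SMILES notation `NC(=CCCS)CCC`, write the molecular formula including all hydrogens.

Heavy atoms from the SMILES: 7 C, 1 N, 1 S.
Implicit hydrogens by atom environment:
  4 × C: 2 H each → 8
  1 × C: 3 H
  1 × C: 1 H
  1 × C: no H
  1 × N: 2 H
  1 × S: 1 H
  Total hydrogens = 15.
Molecular formula: C7H15NS

C7H15NS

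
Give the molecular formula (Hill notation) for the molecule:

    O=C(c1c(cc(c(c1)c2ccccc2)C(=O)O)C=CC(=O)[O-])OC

Heavy atoms from the SMILES: 18 C, 6 O.
Implicit hydrogens by atom environment:
  7 × C (aromatic): 1 H each → 7
  5 × C (aromatic): no H
  4 × O: no H
  3 × C: no H
  2 × C: 1 H each → 2
  1 × C: 3 H
  1 × O: 1 H
  1 × O (charge -1): no H
  Total hydrogens = 13.
Net charge -1.
Molecular formula: C18H13O6-

C18H13O6-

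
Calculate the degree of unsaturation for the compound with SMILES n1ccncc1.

4

Molecular formula from the SMILES: C4H4N2.
DoU = (2C + 2 + N − H − X)/2 = (2·4 + 2 + 2 − 4 − 0)/2 = 8/2 = 4.
(Structurally: 1 ring(s) + 3 π bond(s) = 4.)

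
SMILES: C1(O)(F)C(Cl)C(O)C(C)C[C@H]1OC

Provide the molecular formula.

C8H14ClFO3

Heavy atoms from the SMILES: 8 C, 1 Cl, 1 F, 3 O.
Implicit hydrogens by atom environment:
  4 × C: 1 H each → 4
  2 × C: 3 H each → 6
  2 × O: 1 H each → 2
  1 × C: 2 H
  1 × C: no H
  1 × Cl: no H
  1 × F: no H
  1 × O: no H
  Total hydrogens = 14.
Molecular formula: C8H14ClFO3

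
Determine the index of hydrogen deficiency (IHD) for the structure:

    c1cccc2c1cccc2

Molecular formula from the SMILES: C10H8.
DoU = (2C + 2 + N − H − X)/2 = (2·10 + 2 + 0 − 8 − 0)/2 = 14/2 = 7.
(Structurally: 2 ring(s) + 5 π bond(s) = 7.)

7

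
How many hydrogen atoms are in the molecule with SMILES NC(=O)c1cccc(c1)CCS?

11

Hydrogens are implicit in SMILES; fill each atom to its normal valence:
  4 × C (aromatic): 1 H each → 4
  2 × C: 2 H each → 4
  2 × C (aromatic): no H
  1 × C: no H
  1 × N: 2 H
  1 × O: no H
  1 × S: 1 H
  Total hydrogens = 11.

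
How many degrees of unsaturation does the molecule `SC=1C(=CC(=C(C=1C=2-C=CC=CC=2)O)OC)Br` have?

8

Molecular formula from the SMILES: C13H11BrO2S.
DoU = (2C + 2 + N − H − X)/2 = (2·13 + 2 + 0 − 11 − 1)/2 = 16/2 = 8.
(Structurally: 2 ring(s) + 6 π bond(s) = 8.)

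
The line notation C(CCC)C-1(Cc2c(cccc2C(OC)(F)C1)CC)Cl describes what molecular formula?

C17H24ClFO

Heavy atoms from the SMILES: 17 C, 1 Cl, 1 F, 1 O.
Implicit hydrogens by atom environment:
  6 × C: 2 H each → 12
  3 × C: 3 H each → 9
  3 × C (aromatic): 1 H each → 3
  3 × C (aromatic): no H
  2 × C: no H
  1 × Cl: no H
  1 × F: no H
  1 × O: no H
  Total hydrogens = 24.
Molecular formula: C17H24ClFO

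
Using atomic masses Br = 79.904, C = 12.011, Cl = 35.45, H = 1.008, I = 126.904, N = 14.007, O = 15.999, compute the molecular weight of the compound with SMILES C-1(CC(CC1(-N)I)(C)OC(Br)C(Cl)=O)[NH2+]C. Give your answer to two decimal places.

Molecular formula: C9H16BrClIN2O2+.
M = 1×79.904 + 9×12.011 + 1×35.45 + 16×1.008 + 1×126.904 + 2×14.007 + 2×15.999 = 426.50 g/mol.

426.50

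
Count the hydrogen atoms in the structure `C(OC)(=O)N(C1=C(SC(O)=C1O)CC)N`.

12

Hydrogens are implicit in SMILES; fill each atom to its normal valence:
  4 × C (aromatic): no H
  2 × C: 3 H each → 6
  2 × O: 1 H each → 2
  2 × O: no H
  1 × C: 2 H
  1 × C: no H
  1 × N: 2 H
  1 × N: no H
  1 × S (aromatic): no H
  Total hydrogens = 12.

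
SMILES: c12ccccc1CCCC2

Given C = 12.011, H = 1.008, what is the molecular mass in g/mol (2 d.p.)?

Molecular formula: C10H12.
M = 10×12.011 + 12×1.008 = 132.21 g/mol.

132.21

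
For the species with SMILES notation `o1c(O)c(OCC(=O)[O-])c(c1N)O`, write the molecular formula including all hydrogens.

Heavy atoms from the SMILES: 6 C, 1 N, 6 O.
Implicit hydrogens by atom environment:
  4 × C (aromatic): no H
  2 × O: 1 H each → 2
  2 × O: no H
  1 × C: 2 H
  1 × C: no H
  1 × N: 2 H
  1 × O (aromatic): no H
  1 × O (charge -1): no H
  Total hydrogens = 6.
Net charge -1.
Molecular formula: C6H6NO6-

C6H6NO6-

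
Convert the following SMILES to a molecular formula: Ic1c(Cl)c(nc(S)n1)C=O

C5H2ClIN2OS

Heavy atoms from the SMILES: 5 C, 1 Cl, 1 I, 2 N, 1 O, 1 S.
Implicit hydrogens by atom environment:
  4 × C (aromatic): no H
  2 × N (aromatic): no H
  1 × C: 1 H
  1 × Cl: no H
  1 × I: no H
  1 × O: no H
  1 × S: 1 H
  Total hydrogens = 2.
Molecular formula: C5H2ClIN2OS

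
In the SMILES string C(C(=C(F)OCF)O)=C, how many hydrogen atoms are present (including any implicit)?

Hydrogens are implicit in SMILES; fill each atom to its normal valence:
  2 × C: 2 H each → 4
  2 × C: no H
  2 × F: no H
  1 × C: 1 H
  1 × O: 1 H
  1 × O: no H
  Total hydrogens = 6.

6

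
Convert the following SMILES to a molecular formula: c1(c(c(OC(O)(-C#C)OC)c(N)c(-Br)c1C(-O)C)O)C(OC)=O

C14H16BrNO7

Heavy atoms from the SMILES: 1 Br, 14 C, 1 N, 7 O.
Implicit hydrogens by atom environment:
  6 × C (aromatic): no H
  4 × O: no H
  3 × C: 3 H each → 9
  3 × C: no H
  3 × O: 1 H each → 3
  2 × C: 1 H each → 2
  1 × Br: no H
  1 × N: 2 H
  Total hydrogens = 16.
Molecular formula: C14H16BrNO7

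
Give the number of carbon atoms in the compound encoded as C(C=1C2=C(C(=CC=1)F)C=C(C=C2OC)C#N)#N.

13

The symbol for carbon appears 13 times in the SMILES.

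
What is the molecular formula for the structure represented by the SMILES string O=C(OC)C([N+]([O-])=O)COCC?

Heavy atoms from the SMILES: 6 C, 1 N, 5 O.
Implicit hydrogens by atom environment:
  4 × O: no H
  2 × C: 3 H each → 6
  2 × C: 2 H each → 4
  1 × C: 1 H
  1 × C: no H
  1 × N (charge +1): no H
  1 × O (charge -1): no H
  Total hydrogens = 11.
Molecular formula: C6H11NO5

C6H11NO5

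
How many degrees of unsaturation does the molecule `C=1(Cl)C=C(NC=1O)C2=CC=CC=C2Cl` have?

7

Molecular formula from the SMILES: C10H7Cl2NO.
DoU = (2C + 2 + N − H − X)/2 = (2·10 + 2 + 1 − 7 − 2)/2 = 14/2 = 7.
(Structurally: 2 ring(s) + 5 π bond(s) = 7.)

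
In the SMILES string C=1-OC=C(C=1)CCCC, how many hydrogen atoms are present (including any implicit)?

Hydrogens are implicit in SMILES; fill each atom to its normal valence:
  3 × C: 2 H each → 6
  3 × C (aromatic): 1 H each → 3
  1 × C: 3 H
  1 × C (aromatic): no H
  1 × O (aromatic): no H
  Total hydrogens = 12.

12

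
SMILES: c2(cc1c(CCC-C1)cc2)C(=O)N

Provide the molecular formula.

C11H13NO

Heavy atoms from the SMILES: 11 C, 1 N, 1 O.
Implicit hydrogens by atom environment:
  4 × C: 2 H each → 8
  3 × C (aromatic): 1 H each → 3
  3 × C (aromatic): no H
  1 × C: no H
  1 × N: 2 H
  1 × O: no H
  Total hydrogens = 13.
Molecular formula: C11H13NO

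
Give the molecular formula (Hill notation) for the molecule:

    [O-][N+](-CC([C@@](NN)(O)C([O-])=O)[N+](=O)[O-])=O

Heavy atoms from the SMILES: 4 C, 4 N, 7 O.
Implicit hydrogens by atom environment:
  3 × O: no H
  3 × O (charge -1): no H
  2 × C: no H
  2 × N (charge +1): no H
  1 × C: 2 H
  1 × C: 1 H
  1 × N: 2 H
  1 × N: 1 H
  1 × O: 1 H
  Total hydrogens = 7.
Net charge -1.
Molecular formula: C4H7N4O7-

C4H7N4O7-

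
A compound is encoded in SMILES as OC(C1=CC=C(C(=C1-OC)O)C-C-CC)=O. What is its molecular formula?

C12H16O4

Heavy atoms from the SMILES: 12 C, 4 O.
Implicit hydrogens by atom environment:
  4 × C (aromatic): no H
  3 × C: 2 H each → 6
  2 × C: 3 H each → 6
  2 × C (aromatic): 1 H each → 2
  2 × O: 1 H each → 2
  2 × O: no H
  1 × C: no H
  Total hydrogens = 16.
Molecular formula: C12H16O4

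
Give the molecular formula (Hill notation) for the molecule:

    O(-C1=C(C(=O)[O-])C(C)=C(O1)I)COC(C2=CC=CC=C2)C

C15H14IO5-

Heavy atoms from the SMILES: 15 C, 1 I, 5 O.
Implicit hydrogens by atom environment:
  5 × C (aromatic): 1 H each → 5
  5 × C (aromatic): no H
  3 × O: no H
  2 × C: 3 H each → 6
  1 × C: 2 H
  1 × C: 1 H
  1 × C: no H
  1 × I: no H
  1 × O (aromatic): no H
  1 × O (charge -1): no H
  Total hydrogens = 14.
Net charge -1.
Molecular formula: C15H14IO5-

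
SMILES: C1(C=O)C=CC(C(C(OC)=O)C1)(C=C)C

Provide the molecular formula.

C12H16O3

Heavy atoms from the SMILES: 12 C, 3 O.
Implicit hydrogens by atom environment:
  6 × C: 1 H each → 6
  3 × O: no H
  2 × C: 3 H each → 6
  2 × C: 2 H each → 4
  2 × C: no H
  Total hydrogens = 16.
Molecular formula: C12H16O3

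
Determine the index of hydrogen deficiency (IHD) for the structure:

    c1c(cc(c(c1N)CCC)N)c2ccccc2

Molecular formula from the SMILES: C15H18N2.
DoU = (2C + 2 + N − H − X)/2 = (2·15 + 2 + 2 − 18 − 0)/2 = 16/2 = 8.
(Structurally: 2 ring(s) + 6 π bond(s) = 8.)

8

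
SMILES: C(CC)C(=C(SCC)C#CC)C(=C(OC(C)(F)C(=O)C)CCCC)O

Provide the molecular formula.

Heavy atoms from the SMILES: 20 C, 1 F, 3 O, 1 S.
Implicit hydrogens by atom environment:
  8 × C: no H
  6 × C: 3 H each → 18
  6 × C: 2 H each → 12
  2 × O: no H
  1 × F: no H
  1 × O: 1 H
  1 × S: no H
  Total hydrogens = 31.
Molecular formula: C20H31FO3S

C20H31FO3S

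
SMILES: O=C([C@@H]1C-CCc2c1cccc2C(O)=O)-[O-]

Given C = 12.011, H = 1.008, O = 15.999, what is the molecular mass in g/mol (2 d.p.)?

Molecular formula: C12H11O4-.
M = 12×12.011 + 11×1.008 + 4×15.999 = 219.22 g/mol.

219.22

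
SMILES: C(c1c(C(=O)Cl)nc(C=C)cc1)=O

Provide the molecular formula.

Heavy atoms from the SMILES: 9 C, 1 Cl, 1 N, 2 O.
Implicit hydrogens by atom environment:
  3 × C (aromatic): no H
  2 × C (aromatic): 1 H each → 2
  2 × C: 1 H each → 2
  2 × O: no H
  1 × C: 2 H
  1 × C: no H
  1 × Cl: no H
  1 × N (aromatic): no H
  Total hydrogens = 6.
Molecular formula: C9H6ClNO2

C9H6ClNO2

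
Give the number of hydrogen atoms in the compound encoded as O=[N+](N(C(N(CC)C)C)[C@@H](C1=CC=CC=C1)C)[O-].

Hydrogens are implicit in SMILES; fill each atom to its normal valence:
  5 × C (aromatic): 1 H each → 5
  4 × C: 3 H each → 12
  2 × C: 1 H each → 2
  2 × N: no H
  1 × C: 2 H
  1 × C (aromatic): no H
  1 × N (charge +1): no H
  1 × O: no H
  1 × O (charge -1): no H
  Total hydrogens = 21.

21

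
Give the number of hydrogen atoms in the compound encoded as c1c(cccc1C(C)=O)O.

8

Hydrogens are implicit in SMILES; fill each atom to its normal valence:
  4 × C (aromatic): 1 H each → 4
  2 × C (aromatic): no H
  1 × C: 3 H
  1 × C: no H
  1 × O: 1 H
  1 × O: no H
  Total hydrogens = 8.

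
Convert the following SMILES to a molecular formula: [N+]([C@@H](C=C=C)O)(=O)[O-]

C4H5NO3

Heavy atoms from the SMILES: 4 C, 1 N, 3 O.
Implicit hydrogens by atom environment:
  2 × C: 1 H each → 2
  1 × C: 2 H
  1 × C: no H
  1 × N (charge +1): no H
  1 × O: 1 H
  1 × O: no H
  1 × O (charge -1): no H
  Total hydrogens = 5.
Molecular formula: C4H5NO3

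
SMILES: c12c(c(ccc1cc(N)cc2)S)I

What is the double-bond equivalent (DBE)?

Molecular formula from the SMILES: C10H8INS.
DoU = (2C + 2 + N − H − X)/2 = (2·10 + 2 + 1 − 8 − 1)/2 = 14/2 = 7.
(Structurally: 2 ring(s) + 5 π bond(s) = 7.)

7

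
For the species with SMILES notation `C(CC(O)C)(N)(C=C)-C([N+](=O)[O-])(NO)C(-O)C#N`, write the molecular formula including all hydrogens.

C9H16N4O5

Heavy atoms from the SMILES: 9 C, 4 N, 5 O.
Implicit hydrogens by atom environment:
  3 × C: 1 H each → 3
  3 × C: no H
  3 × O: 1 H each → 3
  2 × C: 2 H each → 4
  1 × C: 3 H
  1 × N: 2 H
  1 × N: 1 H
  1 × N: no H
  1 × N (charge +1): no H
  1 × O: no H
  1 × O (charge -1): no H
  Total hydrogens = 16.
Molecular formula: C9H16N4O5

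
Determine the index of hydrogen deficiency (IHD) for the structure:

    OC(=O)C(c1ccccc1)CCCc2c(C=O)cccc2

10

Molecular formula from the SMILES: C18H18O3.
DoU = (2C + 2 + N − H − X)/2 = (2·18 + 2 + 0 − 18 − 0)/2 = 20/2 = 10.
(Structurally: 2 ring(s) + 8 π bond(s) = 10.)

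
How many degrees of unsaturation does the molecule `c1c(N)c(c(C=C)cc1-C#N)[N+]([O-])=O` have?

Molecular formula from the SMILES: C9H7N3O2.
DoU = (2C + 2 + N − H − X)/2 = (2·9 + 2 + 3 − 7 − 0)/2 = 16/2 = 8.
(Structurally: 1 ring(s) + 7 π bond(s) = 8.)

8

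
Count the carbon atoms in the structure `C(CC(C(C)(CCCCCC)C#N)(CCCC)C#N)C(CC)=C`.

The symbol for carbon appears 21 times in the SMILES.

21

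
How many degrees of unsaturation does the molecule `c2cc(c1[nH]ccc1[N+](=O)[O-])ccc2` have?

8

Molecular formula from the SMILES: C10H8N2O2.
DoU = (2C + 2 + N − H − X)/2 = (2·10 + 2 + 2 − 8 − 0)/2 = 16/2 = 8.
(Structurally: 2 ring(s) + 6 π bond(s) = 8.)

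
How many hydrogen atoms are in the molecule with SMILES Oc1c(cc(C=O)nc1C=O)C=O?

Hydrogens are implicit in SMILES; fill each atom to its normal valence:
  4 × C (aromatic): no H
  3 × C: 1 H each → 3
  3 × O: no H
  1 × C (aromatic): 1 H
  1 × N (aromatic): no H
  1 × O: 1 H
  Total hydrogens = 5.

5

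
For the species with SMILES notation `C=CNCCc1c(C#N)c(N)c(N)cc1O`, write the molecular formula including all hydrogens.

Heavy atoms from the SMILES: 11 C, 4 N, 1 O.
Implicit hydrogens by atom environment:
  5 × C (aromatic): no H
  3 × C: 2 H each → 6
  2 × N: 2 H each → 4
  1 × C (aromatic): 1 H
  1 × C: 1 H
  1 × C: no H
  1 × N: 1 H
  1 × N: no H
  1 × O: 1 H
  Total hydrogens = 14.
Molecular formula: C11H14N4O

C11H14N4O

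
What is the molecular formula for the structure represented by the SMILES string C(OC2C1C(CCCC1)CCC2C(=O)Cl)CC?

Heavy atoms from the SMILES: 14 C, 1 Cl, 2 O.
Implicit hydrogens by atom environment:
  8 × C: 2 H each → 16
  4 × C: 1 H each → 4
  2 × O: no H
  1 × C: 3 H
  1 × C: no H
  1 × Cl: no H
  Total hydrogens = 23.
Molecular formula: C14H23ClO2

C14H23ClO2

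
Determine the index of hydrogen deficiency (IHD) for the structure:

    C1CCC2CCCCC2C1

Molecular formula from the SMILES: C10H18.
DoU = (2C + 2 + N − H − X)/2 = (2·10 + 2 + 0 − 18 − 0)/2 = 4/2 = 2.
(Structurally: 2 ring(s) + 0 π bond(s) = 2.)

2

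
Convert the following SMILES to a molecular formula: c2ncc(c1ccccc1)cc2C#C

C13H9N

Heavy atoms from the SMILES: 13 C, 1 N.
Implicit hydrogens by atom environment:
  8 × C (aromatic): 1 H each → 8
  3 × C (aromatic): no H
  1 × C: 1 H
  1 × C: no H
  1 × N (aromatic): no H
  Total hydrogens = 9.
Molecular formula: C13H9N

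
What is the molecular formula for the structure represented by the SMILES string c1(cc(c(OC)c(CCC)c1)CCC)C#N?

C14H19NO

Heavy atoms from the SMILES: 14 C, 1 N, 1 O.
Implicit hydrogens by atom environment:
  4 × C: 2 H each → 8
  4 × C (aromatic): no H
  3 × C: 3 H each → 9
  2 × C (aromatic): 1 H each → 2
  1 × C: no H
  1 × N: no H
  1 × O: no H
  Total hydrogens = 19.
Molecular formula: C14H19NO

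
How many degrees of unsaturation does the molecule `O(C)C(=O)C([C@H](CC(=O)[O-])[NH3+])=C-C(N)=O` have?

4

Molecular formula from the SMILES: C8H12N2O5.
DoU = (2C + 2 + N − H − X)/2 = (2·8 + 2 + 2 − 12 − 0)/2 = 8/2 = 4.
(Structurally: 0 ring(s) + 4 π bond(s) = 4.)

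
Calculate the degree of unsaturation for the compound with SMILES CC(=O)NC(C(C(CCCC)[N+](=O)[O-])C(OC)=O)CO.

Molecular formula from the SMILES: C12H22N2O6.
DoU = (2C + 2 + N − H − X)/2 = (2·12 + 2 + 2 − 22 − 0)/2 = 6/2 = 3.
(Structurally: 0 ring(s) + 3 π bond(s) = 3.)

3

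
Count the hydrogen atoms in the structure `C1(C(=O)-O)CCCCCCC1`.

16

Hydrogens are implicit in SMILES; fill each atom to its normal valence:
  7 × C: 2 H each → 14
  1 × C: 1 H
  1 × C: no H
  1 × O: 1 H
  1 × O: no H
  Total hydrogens = 16.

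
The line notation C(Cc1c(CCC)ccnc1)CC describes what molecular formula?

Heavy atoms from the SMILES: 12 C, 1 N.
Implicit hydrogens by atom environment:
  5 × C: 2 H each → 10
  3 × C (aromatic): 1 H each → 3
  2 × C: 3 H each → 6
  2 × C (aromatic): no H
  1 × N (aromatic): no H
  Total hydrogens = 19.
Molecular formula: C12H19N

C12H19N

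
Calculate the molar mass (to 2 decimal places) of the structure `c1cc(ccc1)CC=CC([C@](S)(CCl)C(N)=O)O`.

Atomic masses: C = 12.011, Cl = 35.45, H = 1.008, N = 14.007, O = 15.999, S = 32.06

Molecular formula: C13H16ClNO2S.
M = 13×12.011 + 1×35.45 + 16×1.008 + 1×14.007 + 2×15.999 + 1×32.06 = 285.79 g/mol.

285.79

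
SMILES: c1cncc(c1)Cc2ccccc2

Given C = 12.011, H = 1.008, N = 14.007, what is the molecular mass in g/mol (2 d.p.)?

169.23

Molecular formula: C12H11N.
M = 12×12.011 + 11×1.008 + 1×14.007 = 169.23 g/mol.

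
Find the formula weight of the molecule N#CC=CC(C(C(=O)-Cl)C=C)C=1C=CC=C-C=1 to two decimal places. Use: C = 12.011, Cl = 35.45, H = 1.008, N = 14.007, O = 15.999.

Molecular formula: C14H12ClNO.
M = 14×12.011 + 1×35.45 + 12×1.008 + 1×14.007 + 1×15.999 = 245.71 g/mol.

245.71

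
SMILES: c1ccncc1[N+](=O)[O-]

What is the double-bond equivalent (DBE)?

Molecular formula from the SMILES: C5H4N2O2.
DoU = (2C + 2 + N − H − X)/2 = (2·5 + 2 + 2 − 4 − 0)/2 = 10/2 = 5.
(Structurally: 1 ring(s) + 4 π bond(s) = 5.)

5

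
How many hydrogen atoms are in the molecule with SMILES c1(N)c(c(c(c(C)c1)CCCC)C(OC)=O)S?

19

Hydrogens are implicit in SMILES; fill each atom to its normal valence:
  5 × C (aromatic): no H
  3 × C: 3 H each → 9
  3 × C: 2 H each → 6
  2 × O: no H
  1 × C (aromatic): 1 H
  1 × C: no H
  1 × N: 2 H
  1 × S: 1 H
  Total hydrogens = 19.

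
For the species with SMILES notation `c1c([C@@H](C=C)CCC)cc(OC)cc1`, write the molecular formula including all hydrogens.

Heavy atoms from the SMILES: 13 C, 1 O.
Implicit hydrogens by atom environment:
  4 × C (aromatic): 1 H each → 4
  3 × C: 2 H each → 6
  2 × C: 3 H each → 6
  2 × C: 1 H each → 2
  2 × C (aromatic): no H
  1 × O: no H
  Total hydrogens = 18.
Molecular formula: C13H18O

C13H18O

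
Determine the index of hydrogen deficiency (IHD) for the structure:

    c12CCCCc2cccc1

Molecular formula from the SMILES: C10H12.
DoU = (2C + 2 + N − H − X)/2 = (2·10 + 2 + 0 − 12 − 0)/2 = 10/2 = 5.
(Structurally: 2 ring(s) + 3 π bond(s) = 5.)

5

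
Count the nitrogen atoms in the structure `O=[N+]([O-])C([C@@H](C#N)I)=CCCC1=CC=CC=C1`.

2

The symbol for nitrogen appears 2 times in the SMILES.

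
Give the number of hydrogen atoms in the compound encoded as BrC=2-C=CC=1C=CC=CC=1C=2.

Hydrogens are implicit in SMILES; fill each atom to its normal valence:
  7 × C (aromatic): 1 H each → 7
  3 × C (aromatic): no H
  1 × Br: no H
  Total hydrogens = 7.

7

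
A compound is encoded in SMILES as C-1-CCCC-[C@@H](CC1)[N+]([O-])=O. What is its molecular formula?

Heavy atoms from the SMILES: 8 C, 1 N, 2 O.
Implicit hydrogens by atom environment:
  7 × C: 2 H each → 14
  1 × C: 1 H
  1 × N (charge +1): no H
  1 × O: no H
  1 × O (charge -1): no H
  Total hydrogens = 15.
Molecular formula: C8H15NO2

C8H15NO2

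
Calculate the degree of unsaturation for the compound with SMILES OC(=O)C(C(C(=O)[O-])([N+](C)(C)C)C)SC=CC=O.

Molecular formula from the SMILES: C11H17NO5S.
DoU = (2C + 2 + N − H − X)/2 = (2·11 + 2 + 1 − 17 − 0)/2 = 8/2 = 4.
(Structurally: 0 ring(s) + 4 π bond(s) = 4.)

4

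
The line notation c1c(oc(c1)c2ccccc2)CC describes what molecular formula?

Heavy atoms from the SMILES: 12 C, 1 O.
Implicit hydrogens by atom environment:
  7 × C (aromatic): 1 H each → 7
  3 × C (aromatic): no H
  1 × C: 3 H
  1 × C: 2 H
  1 × O (aromatic): no H
  Total hydrogens = 12.
Molecular formula: C12H12O

C12H12O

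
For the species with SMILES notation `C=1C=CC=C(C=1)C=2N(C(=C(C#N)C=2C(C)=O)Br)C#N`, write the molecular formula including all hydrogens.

C14H8BrN3O

Heavy atoms from the SMILES: 1 Br, 14 C, 3 N, 1 O.
Implicit hydrogens by atom environment:
  5 × C (aromatic): 1 H each → 5
  5 × C (aromatic): no H
  3 × C: no H
  2 × N: no H
  1 × Br: no H
  1 × C: 3 H
  1 × N (aromatic): no H
  1 × O: no H
  Total hydrogens = 8.
Molecular formula: C14H8BrN3O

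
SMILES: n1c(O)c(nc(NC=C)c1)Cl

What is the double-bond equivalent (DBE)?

5

Molecular formula from the SMILES: C6H6ClN3O.
DoU = (2C + 2 + N − H − X)/2 = (2·6 + 2 + 3 − 6 − 1)/2 = 10/2 = 5.
(Structurally: 1 ring(s) + 4 π bond(s) = 5.)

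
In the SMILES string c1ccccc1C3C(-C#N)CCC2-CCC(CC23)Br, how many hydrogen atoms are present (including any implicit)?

20

Hydrogens are implicit in SMILES; fill each atom to its normal valence:
  5 × C: 2 H each → 10
  5 × C: 1 H each → 5
  5 × C (aromatic): 1 H each → 5
  1 × Br: no H
  1 × C: no H
  1 × C (aromatic): no H
  1 × N: no H
  Total hydrogens = 20.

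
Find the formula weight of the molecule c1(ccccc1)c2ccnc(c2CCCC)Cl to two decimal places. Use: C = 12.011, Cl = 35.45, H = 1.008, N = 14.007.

Molecular formula: C15H16ClN.
M = 15×12.011 + 1×35.45 + 16×1.008 + 1×14.007 = 245.75 g/mol.

245.75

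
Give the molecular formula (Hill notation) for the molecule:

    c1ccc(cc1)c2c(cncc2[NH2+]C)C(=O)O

Heavy atoms from the SMILES: 13 C, 2 N, 2 O.
Implicit hydrogens by atom environment:
  7 × C (aromatic): 1 H each → 7
  4 × C (aromatic): no H
  1 × C: 3 H
  1 × C: no H
  1 × N (charge +1): 2 H
  1 × N (aromatic): no H
  1 × O: 1 H
  1 × O: no H
  Total hydrogens = 13.
Net charge +1.
Molecular formula: C13H13N2O2+

C13H13N2O2+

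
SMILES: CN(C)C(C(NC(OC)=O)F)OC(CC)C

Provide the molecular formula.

Heavy atoms from the SMILES: 10 C, 1 F, 2 N, 3 O.
Implicit hydrogens by atom environment:
  5 × C: 3 H each → 15
  3 × C: 1 H each → 3
  3 × O: no H
  1 × C: 2 H
  1 × C: no H
  1 × F: no H
  1 × N: 1 H
  1 × N: no H
  Total hydrogens = 21.
Molecular formula: C10H21FN2O3

C10H21FN2O3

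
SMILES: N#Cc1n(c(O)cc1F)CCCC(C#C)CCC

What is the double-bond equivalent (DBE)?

7

Molecular formula from the SMILES: C14H17FN2O.
DoU = (2C + 2 + N − H − X)/2 = (2·14 + 2 + 2 − 17 − 1)/2 = 14/2 = 7.
(Structurally: 1 ring(s) + 6 π bond(s) = 7.)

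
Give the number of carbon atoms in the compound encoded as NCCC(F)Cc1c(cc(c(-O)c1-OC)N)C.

The symbol for carbon appears 12 times in the SMILES. Lowercase c denotes aromatic carbon and counts toward C.

12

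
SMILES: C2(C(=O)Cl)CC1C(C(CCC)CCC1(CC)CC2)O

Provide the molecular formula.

C16H27ClO2

Heavy atoms from the SMILES: 16 C, 1 Cl, 2 O.
Implicit hydrogens by atom environment:
  8 × C: 2 H each → 16
  4 × C: 1 H each → 4
  2 × C: 3 H each → 6
  2 × C: no H
  1 × Cl: no H
  1 × O: 1 H
  1 × O: no H
  Total hydrogens = 27.
Molecular formula: C16H27ClO2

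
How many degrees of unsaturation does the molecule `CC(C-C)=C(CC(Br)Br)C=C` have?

2

Molecular formula from the SMILES: C9H14Br2.
DoU = (2C + 2 + N − H − X)/2 = (2·9 + 2 + 0 − 14 − 2)/2 = 4/2 = 2.
(Structurally: 0 ring(s) + 2 π bond(s) = 2.)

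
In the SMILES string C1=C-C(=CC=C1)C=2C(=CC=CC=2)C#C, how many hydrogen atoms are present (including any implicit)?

10

Hydrogens are implicit in SMILES; fill each atom to its normal valence:
  9 × C (aromatic): 1 H each → 9
  3 × C (aromatic): no H
  1 × C: 1 H
  1 × C: no H
  Total hydrogens = 10.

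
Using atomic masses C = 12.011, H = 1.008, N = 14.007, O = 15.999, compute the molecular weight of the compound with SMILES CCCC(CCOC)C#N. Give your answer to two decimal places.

141.21

Molecular formula: C8H15NO.
M = 8×12.011 + 15×1.008 + 1×14.007 + 1×15.999 = 141.21 g/mol.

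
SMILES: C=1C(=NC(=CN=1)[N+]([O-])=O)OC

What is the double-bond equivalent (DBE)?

Molecular formula from the SMILES: C5H5N3O3.
DoU = (2C + 2 + N − H − X)/2 = (2·5 + 2 + 3 − 5 − 0)/2 = 10/2 = 5.
(Structurally: 1 ring(s) + 4 π bond(s) = 5.)

5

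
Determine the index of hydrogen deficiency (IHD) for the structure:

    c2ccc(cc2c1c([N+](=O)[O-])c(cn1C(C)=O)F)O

Molecular formula from the SMILES: C12H9FN2O4.
DoU = (2C + 2 + N − H − X)/2 = (2·12 + 2 + 2 − 9 − 1)/2 = 18/2 = 9.
(Structurally: 2 ring(s) + 7 π bond(s) = 9.)

9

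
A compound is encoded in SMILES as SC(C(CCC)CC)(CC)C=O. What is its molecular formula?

C10H20OS

Heavy atoms from the SMILES: 10 C, 1 O, 1 S.
Implicit hydrogens by atom environment:
  4 × C: 2 H each → 8
  3 × C: 3 H each → 9
  2 × C: 1 H each → 2
  1 × C: no H
  1 × O: no H
  1 × S: 1 H
  Total hydrogens = 20.
Molecular formula: C10H20OS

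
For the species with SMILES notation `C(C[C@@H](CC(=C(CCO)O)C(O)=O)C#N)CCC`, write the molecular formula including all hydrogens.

C13H21NO4

Heavy atoms from the SMILES: 13 C, 1 N, 4 O.
Implicit hydrogens by atom environment:
  7 × C: 2 H each → 14
  4 × C: no H
  3 × O: 1 H each → 3
  1 × C: 3 H
  1 × C: 1 H
  1 × N: no H
  1 × O: no H
  Total hydrogens = 21.
Molecular formula: C13H21NO4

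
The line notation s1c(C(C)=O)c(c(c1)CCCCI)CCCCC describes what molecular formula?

Heavy atoms from the SMILES: 15 C, 1 I, 1 O, 1 S.
Implicit hydrogens by atom environment:
  8 × C: 2 H each → 16
  3 × C (aromatic): no H
  2 × C: 3 H each → 6
  1 × C (aromatic): 1 H
  1 × C: no H
  1 × I: no H
  1 × O: no H
  1 × S (aromatic): no H
  Total hydrogens = 23.
Molecular formula: C15H23IOS

C15H23IOS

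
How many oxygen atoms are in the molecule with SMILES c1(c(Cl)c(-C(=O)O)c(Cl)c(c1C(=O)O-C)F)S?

The symbol for oxygen appears 4 times in the SMILES.

4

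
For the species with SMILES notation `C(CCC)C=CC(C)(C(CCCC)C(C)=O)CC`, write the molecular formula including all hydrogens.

C17H32O

Heavy atoms from the SMILES: 17 C, 1 O.
Implicit hydrogens by atom environment:
  7 × C: 2 H each → 14
  5 × C: 3 H each → 15
  3 × C: 1 H each → 3
  2 × C: no H
  1 × O: no H
  Total hydrogens = 32.
Molecular formula: C17H32O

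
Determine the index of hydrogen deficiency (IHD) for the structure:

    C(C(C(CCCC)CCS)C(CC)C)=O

1

Molecular formula from the SMILES: C13H26OS.
DoU = (2C + 2 + N − H − X)/2 = (2·13 + 2 + 0 − 26 − 0)/2 = 2/2 = 1.
(Structurally: 0 ring(s) + 1 π bond(s) = 1.)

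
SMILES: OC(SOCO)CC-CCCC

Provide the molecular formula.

C8H18O3S

Heavy atoms from the SMILES: 8 C, 3 O, 1 S.
Implicit hydrogens by atom environment:
  6 × C: 2 H each → 12
  2 × O: 1 H each → 2
  1 × C: 3 H
  1 × C: 1 H
  1 × O: no H
  1 × S: no H
  Total hydrogens = 18.
Molecular formula: C8H18O3S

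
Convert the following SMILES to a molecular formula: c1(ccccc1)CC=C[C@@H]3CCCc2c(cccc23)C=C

C21H22

Heavy atoms from the SMILES: 21 C.
Implicit hydrogens by atom environment:
  8 × C (aromatic): 1 H each → 8
  5 × C: 2 H each → 10
  4 × C: 1 H each → 4
  4 × C (aromatic): no H
  Total hydrogens = 22.
Molecular formula: C21H22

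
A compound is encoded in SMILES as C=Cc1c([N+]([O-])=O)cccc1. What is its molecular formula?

C8H7NO2

Heavy atoms from the SMILES: 8 C, 1 N, 2 O.
Implicit hydrogens by atom environment:
  4 × C (aromatic): 1 H each → 4
  2 × C (aromatic): no H
  1 × C: 2 H
  1 × C: 1 H
  1 × N (charge +1): no H
  1 × O: no H
  1 × O (charge -1): no H
  Total hydrogens = 7.
Molecular formula: C8H7NO2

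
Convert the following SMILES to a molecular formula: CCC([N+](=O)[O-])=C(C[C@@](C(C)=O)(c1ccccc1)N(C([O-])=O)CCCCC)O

Heavy atoms from the SMILES: 20 C, 2 N, 6 O.
Implicit hydrogens by atom environment:
  6 × C: 2 H each → 12
  5 × C (aromatic): 1 H each → 5
  5 × C: no H
  3 × C: 3 H each → 9
  3 × O: no H
  2 × O (charge -1): no H
  1 × C (aromatic): no H
  1 × N: no H
  1 × N (charge +1): no H
  1 × O: 1 H
  Total hydrogens = 27.
Net charge -1.
Molecular formula: C20H27N2O6-

C20H27N2O6-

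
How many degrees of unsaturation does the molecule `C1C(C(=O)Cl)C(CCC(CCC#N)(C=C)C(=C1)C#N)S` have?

8

Molecular formula from the SMILES: C15H17ClN2OS.
DoU = (2C + 2 + N − H − X)/2 = (2·15 + 2 + 2 − 17 − 1)/2 = 16/2 = 8.
(Structurally: 1 ring(s) + 7 π bond(s) = 8.)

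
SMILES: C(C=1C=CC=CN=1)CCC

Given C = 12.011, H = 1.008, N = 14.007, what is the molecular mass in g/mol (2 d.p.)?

Molecular formula: C9H13N.
M = 9×12.011 + 13×1.008 + 1×14.007 = 135.21 g/mol.

135.21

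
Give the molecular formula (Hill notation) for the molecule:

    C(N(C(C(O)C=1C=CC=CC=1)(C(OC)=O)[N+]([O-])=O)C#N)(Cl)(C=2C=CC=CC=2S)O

Heavy atoms from the SMILES: 18 C, 1 Cl, 3 N, 6 O, 1 S.
Implicit hydrogens by atom environment:
  9 × C (aromatic): 1 H each → 9
  4 × C: no H
  3 × C (aromatic): no H
  3 × O: no H
  2 × N: no H
  2 × O: 1 H each → 2
  1 × C: 3 H
  1 × C: 1 H
  1 × Cl: no H
  1 × N (charge +1): no H
  1 × O (charge -1): no H
  1 × S: 1 H
  Total hydrogens = 16.
Molecular formula: C18H16ClN3O6S

C18H16ClN3O6S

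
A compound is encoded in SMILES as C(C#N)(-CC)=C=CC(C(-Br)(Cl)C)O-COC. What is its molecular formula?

C11H15BrClNO2

Heavy atoms from the SMILES: 1 Br, 11 C, 1 Cl, 1 N, 2 O.
Implicit hydrogens by atom environment:
  4 × C: no H
  3 × C: 3 H each → 9
  2 × C: 2 H each → 4
  2 × C: 1 H each → 2
  2 × O: no H
  1 × Br: no H
  1 × Cl: no H
  1 × N: no H
  Total hydrogens = 15.
Molecular formula: C11H15BrClNO2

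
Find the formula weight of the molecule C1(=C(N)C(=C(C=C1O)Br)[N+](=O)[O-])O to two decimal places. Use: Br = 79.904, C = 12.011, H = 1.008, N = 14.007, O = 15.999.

249.02

Molecular formula: C6H5BrN2O4.
M = 1×79.904 + 6×12.011 + 5×1.008 + 2×14.007 + 4×15.999 = 249.02 g/mol.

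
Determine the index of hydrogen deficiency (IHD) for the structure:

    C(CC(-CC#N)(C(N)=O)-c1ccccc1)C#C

Molecular formula from the SMILES: C14H14N2O.
DoU = (2C + 2 + N − H − X)/2 = (2·14 + 2 + 2 − 14 − 0)/2 = 18/2 = 9.
(Structurally: 1 ring(s) + 8 π bond(s) = 9.)

9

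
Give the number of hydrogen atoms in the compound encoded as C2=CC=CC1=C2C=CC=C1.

8

Hydrogens are implicit in SMILES; fill each atom to its normal valence:
  8 × C (aromatic): 1 H each → 8
  2 × C (aromatic): no H
  Total hydrogens = 8.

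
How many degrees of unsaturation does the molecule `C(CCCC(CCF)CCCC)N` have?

0

Molecular formula from the SMILES: C11H24FN.
DoU = (2C + 2 + N − H − X)/2 = (2·11 + 2 + 1 − 24 − 1)/2 = 0/2 = 0.
(Structurally: 0 ring(s) + 0 π bond(s) = 0.)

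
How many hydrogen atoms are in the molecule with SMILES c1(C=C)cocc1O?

Hydrogens are implicit in SMILES; fill each atom to its normal valence:
  2 × C (aromatic): 1 H each → 2
  2 × C (aromatic): no H
  1 × C: 2 H
  1 × C: 1 H
  1 × O: 1 H
  1 × O (aromatic): no H
  Total hydrogens = 6.

6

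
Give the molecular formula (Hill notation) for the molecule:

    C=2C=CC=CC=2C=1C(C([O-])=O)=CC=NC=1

Heavy atoms from the SMILES: 12 C, 1 N, 2 O.
Implicit hydrogens by atom environment:
  8 × C (aromatic): 1 H each → 8
  3 × C (aromatic): no H
  1 × C: no H
  1 × N (aromatic): no H
  1 × O: no H
  1 × O (charge -1): no H
  Total hydrogens = 8.
Net charge -1.
Molecular formula: C12H8NO2-

C12H8NO2-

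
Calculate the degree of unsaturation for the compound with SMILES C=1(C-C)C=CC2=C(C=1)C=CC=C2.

7

Molecular formula from the SMILES: C12H12.
DoU = (2C + 2 + N − H − X)/2 = (2·12 + 2 + 0 − 12 − 0)/2 = 14/2 = 7.
(Structurally: 2 ring(s) + 5 π bond(s) = 7.)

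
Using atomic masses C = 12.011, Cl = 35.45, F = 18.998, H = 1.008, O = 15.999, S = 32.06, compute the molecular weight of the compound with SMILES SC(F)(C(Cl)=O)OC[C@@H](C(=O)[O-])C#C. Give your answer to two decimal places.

239.62

Molecular formula: C7H5ClFO4S-.
M = 7×12.011 + 1×35.45 + 1×18.998 + 5×1.008 + 4×15.999 + 1×32.06 = 239.62 g/mol.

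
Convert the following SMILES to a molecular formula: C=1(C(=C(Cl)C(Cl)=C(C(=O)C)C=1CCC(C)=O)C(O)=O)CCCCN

C17H21Cl2NO4

Heavy atoms from the SMILES: 17 C, 2 Cl, 1 N, 4 O.
Implicit hydrogens by atom environment:
  6 × C: 2 H each → 12
  6 × C (aromatic): no H
  3 × C: no H
  3 × O: no H
  2 × C: 3 H each → 6
  2 × Cl: no H
  1 × N: 2 H
  1 × O: 1 H
  Total hydrogens = 21.
Molecular formula: C17H21Cl2NO4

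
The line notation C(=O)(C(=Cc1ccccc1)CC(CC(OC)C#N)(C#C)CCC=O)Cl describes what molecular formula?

C20H20ClNO3

Heavy atoms from the SMILES: 20 C, 1 Cl, 1 N, 3 O.
Implicit hydrogens by atom environment:
  5 × C (aromatic): 1 H each → 5
  5 × C: no H
  4 × C: 2 H each → 8
  4 × C: 1 H each → 4
  3 × O: no H
  1 × C: 3 H
  1 × C (aromatic): no H
  1 × Cl: no H
  1 × N: no H
  Total hydrogens = 20.
Molecular formula: C20H20ClNO3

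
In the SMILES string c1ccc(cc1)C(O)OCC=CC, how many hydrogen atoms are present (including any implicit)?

14

Hydrogens are implicit in SMILES; fill each atom to its normal valence:
  5 × C (aromatic): 1 H each → 5
  3 × C: 1 H each → 3
  1 × C: 3 H
  1 × C: 2 H
  1 × C (aromatic): no H
  1 × O: 1 H
  1 × O: no H
  Total hydrogens = 14.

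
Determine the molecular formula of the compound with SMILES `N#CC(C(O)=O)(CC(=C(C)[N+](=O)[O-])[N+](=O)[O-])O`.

C7H7N3O7

Heavy atoms from the SMILES: 7 C, 3 N, 7 O.
Implicit hydrogens by atom environment:
  5 × C: no H
  3 × O: no H
  2 × N (charge +1): no H
  2 × O: 1 H each → 2
  2 × O (charge -1): no H
  1 × C: 3 H
  1 × C: 2 H
  1 × N: no H
  Total hydrogens = 7.
Molecular formula: C7H7N3O7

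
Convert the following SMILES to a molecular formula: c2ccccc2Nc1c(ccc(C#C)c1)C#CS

Heavy atoms from the SMILES: 16 C, 1 N, 1 S.
Implicit hydrogens by atom environment:
  8 × C (aromatic): 1 H each → 8
  4 × C (aromatic): no H
  3 × C: no H
  1 × C: 1 H
  1 × N: 1 H
  1 × S: 1 H
  Total hydrogens = 11.
Molecular formula: C16H11NS

C16H11NS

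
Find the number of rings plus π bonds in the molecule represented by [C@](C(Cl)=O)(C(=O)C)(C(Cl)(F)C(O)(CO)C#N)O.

Molecular formula from the SMILES: C8H8Cl2FNO5.
DoU = (2C + 2 + N − H − X)/2 = (2·8 + 2 + 1 − 8 − 3)/2 = 8/2 = 4.
(Structurally: 0 ring(s) + 4 π bond(s) = 4.)

4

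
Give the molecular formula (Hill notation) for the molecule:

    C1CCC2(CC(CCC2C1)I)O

C10H17IO

Heavy atoms from the SMILES: 10 C, 1 I, 1 O.
Implicit hydrogens by atom environment:
  7 × C: 2 H each → 14
  2 × C: 1 H each → 2
  1 × C: no H
  1 × I: no H
  1 × O: 1 H
  Total hydrogens = 17.
Molecular formula: C10H17IO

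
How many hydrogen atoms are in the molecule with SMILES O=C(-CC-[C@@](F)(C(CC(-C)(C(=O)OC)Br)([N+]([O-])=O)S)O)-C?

17

Hydrogens are implicit in SMILES; fill each atom to its normal valence:
  5 × C: no H
  4 × O: no H
  3 × C: 3 H each → 9
  3 × C: 2 H each → 6
  1 × Br: no H
  1 × F: no H
  1 × N (charge +1): no H
  1 × O: 1 H
  1 × O (charge -1): no H
  1 × S: 1 H
  Total hydrogens = 17.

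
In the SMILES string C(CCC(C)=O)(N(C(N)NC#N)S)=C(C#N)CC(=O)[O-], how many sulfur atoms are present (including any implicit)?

The symbol for sulfur appears 1 time in the SMILES.

1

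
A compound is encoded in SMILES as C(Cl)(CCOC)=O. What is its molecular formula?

C4H7ClO2

Heavy atoms from the SMILES: 4 C, 1 Cl, 2 O.
Implicit hydrogens by atom environment:
  2 × C: 2 H each → 4
  2 × O: no H
  1 × C: 3 H
  1 × C: no H
  1 × Cl: no H
  Total hydrogens = 7.
Molecular formula: C4H7ClO2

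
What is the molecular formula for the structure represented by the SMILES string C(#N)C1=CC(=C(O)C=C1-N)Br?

C7H5BrN2O

Heavy atoms from the SMILES: 1 Br, 7 C, 2 N, 1 O.
Implicit hydrogens by atom environment:
  4 × C (aromatic): no H
  2 × C (aromatic): 1 H each → 2
  1 × Br: no H
  1 × C: no H
  1 × N: 2 H
  1 × N: no H
  1 × O: 1 H
  Total hydrogens = 5.
Molecular formula: C7H5BrN2O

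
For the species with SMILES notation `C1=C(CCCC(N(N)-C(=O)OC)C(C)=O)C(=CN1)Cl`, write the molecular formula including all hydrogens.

C12H18ClN3O3

Heavy atoms from the SMILES: 12 C, 1 Cl, 3 N, 3 O.
Implicit hydrogens by atom environment:
  3 × C: 2 H each → 6
  3 × O: no H
  2 × C: 3 H each → 6
  2 × C (aromatic): 1 H each → 2
  2 × C (aromatic): no H
  2 × C: no H
  1 × C: 1 H
  1 × Cl: no H
  1 × N: 2 H
  1 × N (aromatic): 1 H
  1 × N: no H
  Total hydrogens = 18.
Molecular formula: C12H18ClN3O3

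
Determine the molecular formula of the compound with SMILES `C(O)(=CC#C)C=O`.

C5H4O2

Heavy atoms from the SMILES: 5 C, 2 O.
Implicit hydrogens by atom environment:
  3 × C: 1 H each → 3
  2 × C: no H
  1 × O: 1 H
  1 × O: no H
  Total hydrogens = 4.
Molecular formula: C5H4O2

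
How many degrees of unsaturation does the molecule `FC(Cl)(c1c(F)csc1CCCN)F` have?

Molecular formula from the SMILES: C8H9ClF3NS.
DoU = (2C + 2 + N − H − X)/2 = (2·8 + 2 + 1 − 9 − 4)/2 = 6/2 = 3.
(Structurally: 1 ring(s) + 2 π bond(s) = 3.)

3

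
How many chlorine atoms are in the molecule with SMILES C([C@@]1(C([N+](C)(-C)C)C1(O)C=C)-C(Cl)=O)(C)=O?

1

The symbol for chlorine appears 1 time in the SMILES.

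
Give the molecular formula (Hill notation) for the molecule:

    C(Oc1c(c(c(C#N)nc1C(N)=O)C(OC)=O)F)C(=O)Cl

C11H7ClFN3O5

Heavy atoms from the SMILES: 11 C, 1 Cl, 1 F, 3 N, 5 O.
Implicit hydrogens by atom environment:
  5 × C (aromatic): no H
  5 × O: no H
  4 × C: no H
  1 × C: 3 H
  1 × C: 2 H
  1 × Cl: no H
  1 × F: no H
  1 × N: 2 H
  1 × N (aromatic): no H
  1 × N: no H
  Total hydrogens = 7.
Molecular formula: C11H7ClFN3O5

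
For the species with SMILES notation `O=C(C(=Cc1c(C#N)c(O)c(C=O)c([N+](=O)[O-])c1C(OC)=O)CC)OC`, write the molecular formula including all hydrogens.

C16H14N2O8

Heavy atoms from the SMILES: 16 C, 2 N, 8 O.
Implicit hydrogens by atom environment:
  6 × C (aromatic): no H
  6 × O: no H
  4 × C: no H
  3 × C: 3 H each → 9
  2 × C: 1 H each → 2
  1 × C: 2 H
  1 × N: no H
  1 × N (charge +1): no H
  1 × O: 1 H
  1 × O (charge -1): no H
  Total hydrogens = 14.
Molecular formula: C16H14N2O8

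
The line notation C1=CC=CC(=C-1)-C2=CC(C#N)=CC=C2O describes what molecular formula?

Heavy atoms from the SMILES: 13 C, 1 N, 1 O.
Implicit hydrogens by atom environment:
  8 × C (aromatic): 1 H each → 8
  4 × C (aromatic): no H
  1 × C: no H
  1 × N: no H
  1 × O: 1 H
  Total hydrogens = 9.
Molecular formula: C13H9NO

C13H9NO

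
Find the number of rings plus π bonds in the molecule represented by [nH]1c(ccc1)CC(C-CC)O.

Molecular formula from the SMILES: C9H15NO.
DoU = (2C + 2 + N − H − X)/2 = (2·9 + 2 + 1 − 15 − 0)/2 = 6/2 = 3.
(Structurally: 1 ring(s) + 2 π bond(s) = 3.)

3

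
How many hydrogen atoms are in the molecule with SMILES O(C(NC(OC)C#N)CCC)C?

Hydrogens are implicit in SMILES; fill each atom to its normal valence:
  3 × C: 3 H each → 9
  2 × C: 2 H each → 4
  2 × C: 1 H each → 2
  2 × O: no H
  1 × C: no H
  1 × N: 1 H
  1 × N: no H
  Total hydrogens = 16.

16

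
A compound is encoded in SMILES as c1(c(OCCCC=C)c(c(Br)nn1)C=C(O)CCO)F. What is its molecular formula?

Heavy atoms from the SMILES: 1 Br, 13 C, 1 F, 2 N, 3 O.
Implicit hydrogens by atom environment:
  6 × C: 2 H each → 12
  4 × C (aromatic): no H
  2 × C: 1 H each → 2
  2 × N (aromatic): no H
  2 × O: 1 H each → 2
  1 × Br: no H
  1 × C: no H
  1 × F: no H
  1 × O: no H
  Total hydrogens = 16.
Molecular formula: C13H16BrFN2O3

C13H16BrFN2O3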